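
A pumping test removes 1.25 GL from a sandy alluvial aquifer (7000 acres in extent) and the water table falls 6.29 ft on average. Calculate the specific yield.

A = 7000 acres = 2.833 × 10^7 m²
Δh = 6.29 ft = 1.917 m
ΔV = 1.25 GL = 1.25 × 10^6 m³
Sy = ΔV / (A × Δh) = 1.25 × 10^6 m³ / (2.833 × 10^7 m² × 1.917 m) = 0.02302

Sy ≈ 0.023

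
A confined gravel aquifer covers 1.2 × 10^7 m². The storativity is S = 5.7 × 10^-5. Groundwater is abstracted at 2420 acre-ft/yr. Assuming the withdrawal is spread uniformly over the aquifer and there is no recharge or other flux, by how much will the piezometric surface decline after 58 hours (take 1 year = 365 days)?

Δh ≈ 28.9 m

Q = 2420 acre-ft/yr = 8178 m³/d
t = 58 hours = 2.417 d
ΔV = Q × t = 8178 m³/d × 2.417 d = 19760 m³
Δh = ΔV / (S × A) = 19760 / (5.7 × 10^-5 × 1.2 × 10^7) = 28.89 m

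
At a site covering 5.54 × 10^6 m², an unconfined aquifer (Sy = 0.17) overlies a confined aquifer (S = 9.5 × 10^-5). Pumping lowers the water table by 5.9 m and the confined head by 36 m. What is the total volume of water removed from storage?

ΔV ≈ 5.58 × 10^6 m³

Unconfined: ΔV_u = Sy × A × Δh_u = 0.17 × 5.54 × 10^6 × 5.9 = 5.557 × 10^6 m³
Confined: ΔV_c = S × A × Δh_c = 9.5 × 10^-5 × 5.54 × 10^6 × 36 = 18950 m³
Total ΔV = 5.557 × 10^6 + 18950 = 5.576 × 10^6 m³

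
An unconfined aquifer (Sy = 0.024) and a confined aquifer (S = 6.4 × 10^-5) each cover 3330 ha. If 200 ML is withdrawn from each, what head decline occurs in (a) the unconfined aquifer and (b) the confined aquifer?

A = 3330 ha = 3.33 × 10^7 m²
ΔV = 200 ML = 2 × 10^5 m³
Unconfined: Δh_u = ΔV/(Sy·A) = 2 × 10^5/(0.024 × 3.33 × 10^7) = 0.2503 m
Confined: Δh_c = ΔV/(S·A) = 2 × 10^5/(6.4 × 10^-5 × 3.33 × 10^7) = 93.84 m

Δh_u ≈ 0.25 m; Δh_c ≈ 93.8 m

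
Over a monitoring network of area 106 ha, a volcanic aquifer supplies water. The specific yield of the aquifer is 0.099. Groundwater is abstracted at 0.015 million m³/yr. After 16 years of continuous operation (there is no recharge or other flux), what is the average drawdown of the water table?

A = 106 ha = 1.06 × 10^6 m²
Q = 0.015 million m³/yr = 41.1 m³/d
t = 16 years = 5840 d
ΔV = Q × t = 41.1 m³/d × 5840 d = 2.4 × 10^5 m³
Δh = ΔV / (Sy × A) = 2.4 × 10^5 / (0.099 × 1.06 × 10^6) = 2.287 m

Δh ≈ 2.29 m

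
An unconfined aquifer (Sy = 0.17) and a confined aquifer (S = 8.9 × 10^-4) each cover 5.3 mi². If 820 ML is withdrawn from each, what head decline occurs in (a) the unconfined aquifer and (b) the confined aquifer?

A = 5.3 mi² = 1.373 × 10^7 m²
ΔV = 820 ML = 8.2 × 10^5 m³
Unconfined: Δh_u = ΔV/(Sy·A) = 8.2 × 10^5/(0.17 × 1.373 × 10^7) = 0.3514 m
Confined: Δh_c = ΔV/(S·A) = 8.2 × 10^5/(8.9 × 10^-4 × 1.373 × 10^7) = 67.12 m

Δh_u ≈ 0.351 m; Δh_c ≈ 67.1 m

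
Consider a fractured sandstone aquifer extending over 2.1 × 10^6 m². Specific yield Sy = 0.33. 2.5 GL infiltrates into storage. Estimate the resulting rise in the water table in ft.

ΔV = 2.5 GL = 2.5 × 10^6 m³
Δh = ΔV / (Sy × A) = 2.5 × 10^6 m³ / (0.33 × 2.1 × 10^6 m²) = 3.608 m
Δh = 3.608 m = 11.84 ft

Δh ≈ 11.8 ft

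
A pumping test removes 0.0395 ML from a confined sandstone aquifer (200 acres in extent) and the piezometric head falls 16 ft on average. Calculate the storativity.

A = 200 acres = 8.094 × 10^5 m²
Δh = 16 ft = 4.877 m
ΔV = 0.0395 ML = 39.5 m³
S = ΔV / (A × Δh) = 39.5 m³ / (8.094 × 10^5 m² × 4.877 m) = 1.001 × 10^-5

S ≈ 1 × 10^-5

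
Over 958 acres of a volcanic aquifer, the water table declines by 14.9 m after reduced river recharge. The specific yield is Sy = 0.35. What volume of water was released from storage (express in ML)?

A = 958 acres = 3.877 × 10^6 m²
ΔV = Sy × A × Δh = 0.35 × 3.877 × 10^6 m² × 14.9 m = 2.022 × 10^7 m³
ΔV = 2.022 × 10^7 m³ = 20220 ML

ΔV ≈ 20200 ML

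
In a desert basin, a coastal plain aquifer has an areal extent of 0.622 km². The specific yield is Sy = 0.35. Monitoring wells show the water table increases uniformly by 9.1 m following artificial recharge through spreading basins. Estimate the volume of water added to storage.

ΔV ≈ 1.98 × 10^6 m³

A = 0.622 km² = 6.22 × 10^5 m²
ΔV = Sy × A × Δh = 0.35 × 6.22 × 10^5 m² × 9.1 m = 1.981 × 10^6 m³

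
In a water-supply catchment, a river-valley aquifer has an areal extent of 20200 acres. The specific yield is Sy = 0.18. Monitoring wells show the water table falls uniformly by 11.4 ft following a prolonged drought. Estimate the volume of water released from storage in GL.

ΔV ≈ 51.1 GL

A = 20200 acres = 8.175 × 10^7 m²
Δh = 11.4 ft = 3.475 m
ΔV = Sy × A × Δh = 0.18 × 8.175 × 10^7 m² × 3.475 m = 5.113 × 10^7 m³
ΔV = 5.113 × 10^7 m³ = 51.13 GL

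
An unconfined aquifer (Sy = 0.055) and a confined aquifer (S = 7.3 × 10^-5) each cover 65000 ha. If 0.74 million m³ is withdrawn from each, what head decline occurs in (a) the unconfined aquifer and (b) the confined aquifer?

A = 65000 ha = 6.5 × 10^8 m²
ΔV = 0.74 million m³ = 7.4 × 10^5 m³
Unconfined: Δh_u = ΔV/(Sy·A) = 7.4 × 10^5/(0.055 × 6.5 × 10^8) = 0.0207 m
Confined: Δh_c = ΔV/(S·A) = 7.4 × 10^5/(7.3 × 10^-5 × 6.5 × 10^8) = 15.6 m

Δh_u ≈ 0.0207 m; Δh_c ≈ 15.6 m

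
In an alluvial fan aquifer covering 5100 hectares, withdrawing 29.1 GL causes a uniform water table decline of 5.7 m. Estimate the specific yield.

Sy ≈ 0.1

A = 5100 hectares = 5.1 × 10^7 m²
ΔV = 29.1 GL = 2.91 × 10^7 m³
Sy = ΔV / (A × Δh) = 2.91 × 10^7 m³ / (5.1 × 10^7 m² × 5.7 m) = 0.1001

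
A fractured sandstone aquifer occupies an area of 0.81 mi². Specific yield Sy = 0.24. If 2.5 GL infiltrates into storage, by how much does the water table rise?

A = 0.81 mi² = 2.098 × 10^6 m²
ΔV = 2.5 GL = 2.5 × 10^6 m³
Δh = ΔV / (Sy × A) = 2.5 × 10^6 m³ / (0.24 × 2.098 × 10^6 m²) = 4.965 m

Δh ≈ 4.97 m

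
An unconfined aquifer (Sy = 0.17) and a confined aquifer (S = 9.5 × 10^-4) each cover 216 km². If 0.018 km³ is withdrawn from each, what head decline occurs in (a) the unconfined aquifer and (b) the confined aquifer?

Δh_u ≈ 0.49 m; Δh_c ≈ 87.7 m

A = 216 km² = 2.16 × 10^8 m²
ΔV = 0.018 km³ = 1.8 × 10^7 m³
Unconfined: Δh_u = ΔV/(Sy·A) = 1.8 × 10^7/(0.17 × 2.16 × 10^8) = 0.4902 m
Confined: Δh_c = ΔV/(S·A) = 1.8 × 10^7/(9.5 × 10^-4 × 2.16 × 10^8) = 87.72 m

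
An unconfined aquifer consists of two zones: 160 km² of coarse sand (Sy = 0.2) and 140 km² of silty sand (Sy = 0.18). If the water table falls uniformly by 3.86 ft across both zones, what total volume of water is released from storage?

ΔV ≈ 6.73 × 10^7 m³

A₁ = 160 km² = 1.6 × 10^8 m²; A₂ = 140 km² = 1.4 × 10^8 m²
Δh = 3.86 ft = 1.177 m
ΔV₁ = 0.2 × 1.6 × 10^8 × 1.177 = 3.765 × 10^7 m³
ΔV₂ = 0.18 × 1.4 × 10^8 × 1.177 = 2.965 × 10^7 m³
ΔV = ΔV₁ + ΔV₂ = 6.73 × 10^7 m³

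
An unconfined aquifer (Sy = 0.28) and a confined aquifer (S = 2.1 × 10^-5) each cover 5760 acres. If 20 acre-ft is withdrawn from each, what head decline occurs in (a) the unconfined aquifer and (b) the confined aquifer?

Δh_u ≈ 0.00378 m; Δh_c ≈ 50.4 m

A = 5760 acres = 2.331 × 10^7 m²
ΔV = 20 acre-ft = 24670 m³
Unconfined: Δh_u = ΔV/(Sy·A) = 24670/(0.28 × 2.331 × 10^7) = 0.00378 m
Confined: Δh_c = ΔV/(S·A) = 24670/(2.1 × 10^-5 × 2.331 × 10^7) = 50.4 m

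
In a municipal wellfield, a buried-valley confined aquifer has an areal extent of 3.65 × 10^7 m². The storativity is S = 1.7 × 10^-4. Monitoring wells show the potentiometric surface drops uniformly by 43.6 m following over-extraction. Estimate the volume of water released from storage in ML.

ΔV ≈ 271 ML

ΔV = S × A × Δh = 1.7 × 10^-4 × 3.65 × 10^7 m² × 43.6 m = 2.705 × 10^5 m³
ΔV = 2.705 × 10^5 m³ = 270.5 ML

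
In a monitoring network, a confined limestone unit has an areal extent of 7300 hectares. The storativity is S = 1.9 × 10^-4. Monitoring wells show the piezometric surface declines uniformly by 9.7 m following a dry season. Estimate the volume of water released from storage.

A = 7300 hectares = 7.3 × 10^7 m²
ΔV = S × A × Δh = 1.9 × 10^-4 × 7.3 × 10^7 m² × 9.7 m = 1.345 × 10^5 m³

ΔV ≈ 1.35 × 10^5 m³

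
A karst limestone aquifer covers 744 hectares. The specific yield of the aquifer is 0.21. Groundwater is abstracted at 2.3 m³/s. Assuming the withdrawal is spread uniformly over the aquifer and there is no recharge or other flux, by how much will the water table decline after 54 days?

A = 744 hectares = 7.44 × 10^6 m²
Q = 2.3 m³/s = 1.987 × 10^5 m³/d
ΔV = Q × t = 1.987 × 10^5 m³/d × 54 d = 1.073 × 10^7 m³
Δh = ΔV / (Sy × A) = 1.073 × 10^7 / (0.21 × 7.44 × 10^6) = 6.868 m

Δh ≈ 6.87 m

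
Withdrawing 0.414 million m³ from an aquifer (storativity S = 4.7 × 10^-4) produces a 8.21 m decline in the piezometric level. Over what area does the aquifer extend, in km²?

ΔV = 0.414 million m³ = 4.14 × 10^5 m³
A = ΔV / (S × Δh) = 4.14 × 10^5 / (4.7 × 10^-4 × 8.21) = 1.073 × 10^8 m²
A = 1.073 × 10^8 m² = 107.3 km²

A ≈ 107 km²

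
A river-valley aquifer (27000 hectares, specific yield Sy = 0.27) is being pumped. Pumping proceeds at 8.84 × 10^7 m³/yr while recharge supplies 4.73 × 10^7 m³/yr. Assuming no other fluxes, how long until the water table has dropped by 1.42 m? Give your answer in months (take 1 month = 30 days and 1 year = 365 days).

A = 27000 hectares = 2.7 × 10^8 m²
ΔV = Sy × A × Δh = 0.27 × 2.7 × 10^8 × 1.42 = 1.035 × 10^8 m³
Net withdrawal = 8.84 × 10^7 − 4.73 × 10^7 = 4.11 × 10^7 m³/yr = 1.126 × 10^5 m³/d
t = ΔV / Q = 1.035 × 10^8 m³ / 1.126 × 10^5 m³/d = 919.3 d
t = 919.3 d ≈ 30.64 months

t ≈ 30.6 months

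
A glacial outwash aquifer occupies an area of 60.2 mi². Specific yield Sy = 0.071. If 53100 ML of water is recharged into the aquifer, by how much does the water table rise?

Δh ≈ 4.8 m

A = 60.2 mi² = 1.559 × 10^8 m²
ΔV = 53100 ML = 5.31 × 10^7 m³
Δh = ΔV / (Sy × A) = 5.31 × 10^7 m³ / (0.071 × 1.559 × 10^8 m²) = 4.797 m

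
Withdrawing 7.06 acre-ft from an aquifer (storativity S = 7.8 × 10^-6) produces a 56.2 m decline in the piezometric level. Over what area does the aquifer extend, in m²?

ΔV = 7.06 acre-ft = 8708 m³
A = ΔV / (S × Δh) = 8708 / (7.8 × 10^-6 × 56.2) = 1.987 × 10^7 m²

A ≈ 1.99 × 10^7 m²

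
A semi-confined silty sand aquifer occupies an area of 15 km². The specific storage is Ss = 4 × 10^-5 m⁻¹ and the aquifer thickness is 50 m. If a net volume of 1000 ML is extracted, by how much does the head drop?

S = Ss × b = 4 × 10^-5 m⁻¹ × 50 m = 2 × 10^-3
A = 15 km² = 1.5 × 10^7 m²
ΔV = 1000 ML = 1 × 10^6 m³
Δh = ΔV / (S × A) = 1 × 10^6 m³ / (0.002 × 1.5 × 10^7 m²) = 33.33 m

Δh ≈ 33.3 m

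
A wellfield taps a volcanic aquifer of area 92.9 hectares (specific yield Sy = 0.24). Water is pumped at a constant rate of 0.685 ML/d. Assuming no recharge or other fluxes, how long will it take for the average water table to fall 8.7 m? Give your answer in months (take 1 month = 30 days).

A = 92.9 hectares = 9.29 × 10^5 m²
ΔV = Sy × A × Δh = 0.24 × 9.29 × 10^5 × 8.7 = 1.94 × 10^6 m³
Q = 0.685 ML/d = 685 m³/d
t = ΔV / Q = 1.94 × 10^6 m³ / 685 m³/d = 2832 d
t = 2832 d ≈ 94.39 months

t ≈ 94.4 months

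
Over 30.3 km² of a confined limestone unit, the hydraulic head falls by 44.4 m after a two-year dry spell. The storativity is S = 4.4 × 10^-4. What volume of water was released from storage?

ΔV ≈ 5.92 × 10^5 m³

A = 30.3 km² = 3.03 × 10^7 m²
ΔV = S × A × Δh = 4.4 × 10^-4 × 3.03 × 10^7 m² × 44.4 m = 5.919 × 10^5 m³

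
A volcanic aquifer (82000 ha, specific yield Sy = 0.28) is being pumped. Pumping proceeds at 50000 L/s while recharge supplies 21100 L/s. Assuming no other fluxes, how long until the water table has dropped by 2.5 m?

t ≈ 230 days

A = 82000 ha = 8.2 × 10^8 m²
ΔV = Sy × A × Δh = 0.28 × 8.2 × 10^8 × 2.5 = 5.74 × 10^8 m³
Net withdrawal = 50000 − 21100 = 28900 L/s = 2.497 × 10^6 m³/d
t = ΔV / Q = 5.74 × 10^8 m³ / 2.497 × 10^6 m³/d = 229.9 d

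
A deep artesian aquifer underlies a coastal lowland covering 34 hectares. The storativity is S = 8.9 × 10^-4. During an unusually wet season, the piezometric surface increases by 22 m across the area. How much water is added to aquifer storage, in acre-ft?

A = 34 hectares = 3.4 × 10^5 m²
ΔV = S × A × Δh = 8.9 × 10^-4 × 3.4 × 10^5 m² × 22 m = 6657 m³
ΔV = 6657 m³ = 5.397 acre-ft

ΔV ≈ 5.4 acre-ft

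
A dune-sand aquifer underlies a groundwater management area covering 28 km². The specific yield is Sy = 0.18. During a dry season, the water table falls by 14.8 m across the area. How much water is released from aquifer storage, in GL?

ΔV ≈ 74.6 GL

A = 28 km² = 2.8 × 10^7 m²
ΔV = Sy × A × Δh = 0.18 × 2.8 × 10^7 m² × 14.8 m = 7.459 × 10^7 m³
ΔV = 7.459 × 10^7 m³ = 74.59 GL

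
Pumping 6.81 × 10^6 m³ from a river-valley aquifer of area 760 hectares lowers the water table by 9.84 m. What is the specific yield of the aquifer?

Sy ≈ 0.091

A = 760 hectares = 7.6 × 10^6 m²
Sy = ΔV / (A × Δh) = 6.81 × 10^6 m³ / (7.6 × 10^6 m² × 9.84 m) = 0.09106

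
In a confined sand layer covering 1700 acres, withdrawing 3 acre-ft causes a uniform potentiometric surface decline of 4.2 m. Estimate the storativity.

S ≈ 1.3 × 10^-4

A = 1700 acres = 6.88 × 10^6 m²
ΔV = 3 acre-ft = 3700 m³
S = ΔV / (A × Δh) = 3700 m³ / (6.88 × 10^6 m² × 4.2 m) = 1.281 × 10^-4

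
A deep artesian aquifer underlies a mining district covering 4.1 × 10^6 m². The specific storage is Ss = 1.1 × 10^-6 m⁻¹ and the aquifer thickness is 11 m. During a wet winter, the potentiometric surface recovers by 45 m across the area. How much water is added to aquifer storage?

ΔV ≈ 2230 m³

S = Ss × b = 1.1 × 10^-6 m⁻¹ × 11 m = 1.21 × 10^-5
ΔV = S × A × Δh = 1.21 × 10^-5 × 4.1 × 10^6 m² × 45 m = 2232 m³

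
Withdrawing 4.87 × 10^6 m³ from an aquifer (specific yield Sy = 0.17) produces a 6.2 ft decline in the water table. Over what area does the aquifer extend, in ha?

Δh = 6.2 ft = 1.89 m
A = ΔV / (Sy × Δh) = 4.87 × 10^6 / (0.17 × 1.89) = 1.516 × 10^7 m²
A = 1.516 × 10^7 m² = 1516 ha

A ≈ 1520 ha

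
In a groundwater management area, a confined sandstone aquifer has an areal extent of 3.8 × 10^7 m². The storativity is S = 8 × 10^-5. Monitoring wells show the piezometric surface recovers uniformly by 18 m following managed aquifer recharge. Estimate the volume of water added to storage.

ΔV = S × A × Δh = 8 × 10^-5 × 3.8 × 10^7 m² × 18 m = 54720 m³

ΔV ≈ 54700 m³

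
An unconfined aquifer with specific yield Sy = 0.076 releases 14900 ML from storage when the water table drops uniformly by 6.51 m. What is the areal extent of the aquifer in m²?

ΔV = 14900 ML = 1.49 × 10^7 m³
A = ΔV / (Sy × Δh) = 1.49 × 10^7 / (0.076 × 6.51) = 3.012 × 10^7 m²

A ≈ 3.01 × 10^7 m²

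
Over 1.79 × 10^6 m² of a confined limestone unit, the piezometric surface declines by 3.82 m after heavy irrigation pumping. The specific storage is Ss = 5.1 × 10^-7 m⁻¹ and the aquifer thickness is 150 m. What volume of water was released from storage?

S = Ss × b = 5.1 × 10^-7 m⁻¹ × 150 m = 7.65 × 10^-5
ΔV = S × A × Δh = 7.65 × 10^-5 × 1.79 × 10^6 m² × 3.82 m = 523.1 m³

ΔV ≈ 523 m³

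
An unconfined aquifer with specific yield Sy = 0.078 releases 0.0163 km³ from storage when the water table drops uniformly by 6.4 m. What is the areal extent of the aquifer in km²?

A ≈ 32.7 km²

ΔV = 0.0163 km³ = 1.63 × 10^7 m³
A = ΔV / (Sy × Δh) = 1.63 × 10^7 / (0.078 × 6.4) = 3.265 × 10^7 m²
A = 3.265 × 10^7 m² = 32.65 km²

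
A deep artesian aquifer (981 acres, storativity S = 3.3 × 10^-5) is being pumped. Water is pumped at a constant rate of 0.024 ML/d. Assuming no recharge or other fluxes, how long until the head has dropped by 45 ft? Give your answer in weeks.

t ≈ 10.7 weeks

A = 981 acres = 3.97 × 10^6 m²
Δh = 45 ft = 13.72 m
ΔV = S × A × Δh = 3.3 × 10^-5 × 3.97 × 10^6 × 13.72 = 1797 m³
Q = 0.024 ML/d = 24 m³/d
t = ΔV / Q = 1797 m³ / 24 m³/d = 74.87 d
t = 74.87 d ≈ 10.7 weeks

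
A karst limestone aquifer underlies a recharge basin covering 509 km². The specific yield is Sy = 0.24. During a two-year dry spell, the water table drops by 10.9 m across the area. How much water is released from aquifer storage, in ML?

ΔV ≈ 1.33 × 10^6 ML

A = 509 km² = 5.09 × 10^8 m²
ΔV = Sy × A × Δh = 0.24 × 5.09 × 10^8 m² × 10.9 m = 1.332 × 10^9 m³
ΔV = 1.332 × 10^9 m³ = 1.332 × 10^6 ML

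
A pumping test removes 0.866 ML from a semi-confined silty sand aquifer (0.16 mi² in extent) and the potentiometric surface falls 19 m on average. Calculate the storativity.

S ≈ 1.1 × 10^-4

A = 0.16 mi² = 4.144 × 10^5 m²
ΔV = 0.866 ML = 866 m³
S = ΔV / (A × Δh) = 866 m³ / (4.144 × 10^5 m² × 19 m) = 1.1 × 10^-4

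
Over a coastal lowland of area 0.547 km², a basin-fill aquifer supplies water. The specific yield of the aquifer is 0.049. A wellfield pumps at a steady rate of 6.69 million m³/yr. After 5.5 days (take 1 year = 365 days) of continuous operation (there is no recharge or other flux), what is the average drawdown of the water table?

Δh ≈ 3.76 m

A = 0.547 km² = 5.47 × 10^5 m²
Q = 6.69 million m³/yr = 18330 m³/d
ΔV = Q × t = 18330 m³/d × 5.5 d = 1.008 × 10^5 m³
Δh = ΔV / (Sy × A) = 1.008 × 10^5 / (0.049 × 5.47 × 10^5) = 3.761 m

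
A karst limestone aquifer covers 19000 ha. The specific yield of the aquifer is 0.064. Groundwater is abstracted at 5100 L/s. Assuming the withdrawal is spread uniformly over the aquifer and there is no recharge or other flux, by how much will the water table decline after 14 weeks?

Δh ≈ 3.55 m

A = 19000 ha = 1.9 × 10^8 m²
Q = 5100 L/s = 4.406 × 10^5 m³/d
t = 14 weeks = 98 d
ΔV = Q × t = 4.406 × 10^5 m³/d × 98 d = 4.318 × 10^7 m³
Δh = ΔV / (Sy × A) = 4.318 × 10^7 / (0.064 × 1.9 × 10^8) = 3.551 m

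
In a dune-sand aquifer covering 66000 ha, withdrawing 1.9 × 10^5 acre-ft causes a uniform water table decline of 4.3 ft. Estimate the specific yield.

Sy ≈ 0.27

A = 66000 ha = 6.6 × 10^8 m²
Δh = 4.3 ft = 1.311 m
ΔV = 1.9 × 10^5 acre-ft = 2.344 × 10^8 m³
Sy = ΔV / (A × Δh) = 2.344 × 10^8 m³ / (6.6 × 10^8 m² × 1.311 m) = 0.2709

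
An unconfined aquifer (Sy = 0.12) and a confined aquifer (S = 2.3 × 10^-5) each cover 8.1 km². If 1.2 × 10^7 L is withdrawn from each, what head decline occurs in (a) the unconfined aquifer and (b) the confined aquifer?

Δh_u ≈ 0.0123 m; Δh_c ≈ 64.4 m

A = 8.1 km² = 8.1 × 10^6 m²
ΔV = 1.2 × 10^7 L = 12000 m³
Unconfined: Δh_u = ΔV/(Sy·A) = 12000/(0.12 × 8.1 × 10^6) = 0.01235 m
Confined: Δh_c = ΔV/(S·A) = 12000/(2.3 × 10^-5 × 8.1 × 10^6) = 64.41 m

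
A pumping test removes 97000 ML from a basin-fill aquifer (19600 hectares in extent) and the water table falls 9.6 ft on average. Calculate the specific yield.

A = 19600 hectares = 1.96 × 10^8 m²
Δh = 9.6 ft = 2.926 m
ΔV = 97000 ML = 9.7 × 10^7 m³
Sy = ΔV / (A × Δh) = 9.7 × 10^7 m³ / (1.96 × 10^8 m² × 2.926 m) = 0.1691

Sy ≈ 0.17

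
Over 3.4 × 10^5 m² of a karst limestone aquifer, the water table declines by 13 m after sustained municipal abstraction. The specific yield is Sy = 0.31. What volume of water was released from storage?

ΔV = Sy × A × Δh = 0.31 × 3.4 × 10^5 m² × 13 m = 1.37 × 10^6 m³

ΔV ≈ 1.37 × 10^6 m³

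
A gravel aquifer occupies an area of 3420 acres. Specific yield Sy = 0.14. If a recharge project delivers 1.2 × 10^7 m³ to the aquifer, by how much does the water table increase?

A = 3420 acres = 1.384 × 10^7 m²
Δh = ΔV / (Sy × A) = 1.2 × 10^7 m³ / (0.14 × 1.384 × 10^7 m²) = 6.193 m

Δh ≈ 6.19 m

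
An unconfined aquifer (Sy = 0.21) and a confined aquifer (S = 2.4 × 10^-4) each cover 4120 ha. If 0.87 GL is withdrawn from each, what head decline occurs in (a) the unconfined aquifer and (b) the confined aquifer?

Δh_u ≈ 0.101 m; Δh_c ≈ 88 m

A = 4120 ha = 4.12 × 10^7 m²
ΔV = 0.87 GL = 8.7 × 10^5 m³
Unconfined: Δh_u = ΔV/(Sy·A) = 8.7 × 10^5/(0.21 × 4.12 × 10^7) = 0.1006 m
Confined: Δh_c = ΔV/(S·A) = 8.7 × 10^5/(2.4 × 10^-4 × 4.12 × 10^7) = 87.99 m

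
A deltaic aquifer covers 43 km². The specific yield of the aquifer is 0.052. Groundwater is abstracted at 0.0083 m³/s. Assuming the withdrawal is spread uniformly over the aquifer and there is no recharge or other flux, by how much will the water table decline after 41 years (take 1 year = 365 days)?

A = 43 km² = 4.3 × 10^7 m²
Q = 0.0083 m³/s = 717.1 m³/d
t = 41 years = 14960 d
ΔV = Q × t = 717.1 m³/d × 14960 d = 1.073 × 10^7 m³
Δh = ΔV / (Sy × A) = 1.073 × 10^7 / (0.052 × 4.3 × 10^7) = 4.8 m

Δh ≈ 4.8 m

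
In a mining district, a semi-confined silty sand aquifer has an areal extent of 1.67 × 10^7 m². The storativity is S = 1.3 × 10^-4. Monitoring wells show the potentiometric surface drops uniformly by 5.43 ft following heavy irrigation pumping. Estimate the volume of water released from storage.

Δh = 5.43 ft = 1.655 m
ΔV = S × A × Δh = 1.3 × 10^-4 × 1.67 × 10^7 m² × 1.655 m = 3593 m³

ΔV ≈ 3590 m³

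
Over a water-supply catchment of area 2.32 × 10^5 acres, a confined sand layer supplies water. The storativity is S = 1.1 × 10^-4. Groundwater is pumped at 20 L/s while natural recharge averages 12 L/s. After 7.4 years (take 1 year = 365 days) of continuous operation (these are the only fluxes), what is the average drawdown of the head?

Δh ≈ 18.1 m

A = 2.32 × 10^5 acres = 9.389 × 10^8 m²
Net abstraction = 20 − 12 = 8 L/s
Q_net = 8 L/s = 691.2 m³/d
t = 7.4 years = 2701 d
ΔV = Q × t = 691.2 m³/d × 2701 d = 1.867 × 10^6 m³
Δh = ΔV / (S × A) = 1.867 × 10^6 / (1.1 × 10^-4 × 9.389 × 10^8) = 18.08 m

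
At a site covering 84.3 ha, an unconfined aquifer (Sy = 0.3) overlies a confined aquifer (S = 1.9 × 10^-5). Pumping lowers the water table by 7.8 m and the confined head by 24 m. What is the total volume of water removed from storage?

ΔV ≈ 1.97 × 10^6 m³

A = 84.3 ha = 8.43 × 10^5 m²
Unconfined: ΔV_u = Sy × A × Δh_u = 0.3 × 8.43 × 10^5 × 7.8 = 1.973 × 10^6 m³
Confined: ΔV_c = S × A × Δh_c = 1.9 × 10^-5 × 8.43 × 10^5 × 24 = 384.4 m³
Total ΔV = 1.973 × 10^6 + 384.4 = 1.973 × 10^6 m³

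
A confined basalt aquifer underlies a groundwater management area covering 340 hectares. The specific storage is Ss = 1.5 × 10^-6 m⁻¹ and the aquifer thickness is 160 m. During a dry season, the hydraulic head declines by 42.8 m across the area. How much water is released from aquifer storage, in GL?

ΔV ≈ 0.0349 GL

S = Ss × b = 1.5 × 10^-6 m⁻¹ × 160 m = 2.4 × 10^-4
A = 340 hectares = 3.4 × 10^6 m²
ΔV = S × A × Δh = 2.4 × 10^-4 × 3.4 × 10^6 m² × 42.8 m = 34920 m³
ΔV = 34920 m³ = 0.03492 GL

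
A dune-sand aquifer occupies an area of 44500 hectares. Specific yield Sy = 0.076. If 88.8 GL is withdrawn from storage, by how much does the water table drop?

Δh ≈ 2.63 m

A = 44500 hectares = 4.45 × 10^8 m²
ΔV = 88.8 GL = 8.88 × 10^7 m³
Δh = ΔV / (Sy × A) = 8.88 × 10^7 m³ / (0.076 × 4.45 × 10^8 m²) = 2.626 m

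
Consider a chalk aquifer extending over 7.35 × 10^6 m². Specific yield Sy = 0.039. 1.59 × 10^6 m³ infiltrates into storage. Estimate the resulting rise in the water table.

Δh = ΔV / (Sy × A) = 1.59 × 10^6 m³ / (0.039 × 7.35 × 10^6 m²) = 5.547 m

Δh ≈ 5.55 m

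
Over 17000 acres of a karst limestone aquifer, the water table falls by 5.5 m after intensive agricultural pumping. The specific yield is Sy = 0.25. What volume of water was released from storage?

A = 17000 acres = 6.88 × 10^7 m²
ΔV = Sy × A × Δh = 0.25 × 6.88 × 10^7 m² × 5.5 m = 9.46 × 10^7 m³

ΔV ≈ 9.46 × 10^7 m³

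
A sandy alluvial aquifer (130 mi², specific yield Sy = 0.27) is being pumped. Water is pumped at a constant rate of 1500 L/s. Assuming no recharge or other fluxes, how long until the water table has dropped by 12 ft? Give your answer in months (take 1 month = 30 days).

t ≈ 85.5 months

A = 130 mi² = 3.367 × 10^8 m²
Δh = 12 ft = 3.658 m
ΔV = Sy × A × Δh = 0.27 × 3.367 × 10^8 × 3.658 = 3.325 × 10^8 m³
Q = 1500 L/s = 1.296 × 10^5 m³/d
t = ΔV / Q = 3.325 × 10^8 m³ / 1.296 × 10^5 m³/d = 2566 d
t = 2566 d ≈ 85.52 months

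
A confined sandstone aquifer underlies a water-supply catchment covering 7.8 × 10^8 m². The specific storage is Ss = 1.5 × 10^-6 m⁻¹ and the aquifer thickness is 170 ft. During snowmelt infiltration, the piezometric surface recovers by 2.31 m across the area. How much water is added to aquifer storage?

ΔV ≈ 1.4 × 10^5 m³

b = 170 ft = 51.82 m
S = Ss × b = 1.5 × 10^-6 m⁻¹ × 51.82 m = 7.772 × 10^-5
ΔV = S × A × Δh = 7.772 × 10^-5 × 7.8 × 10^8 m² × 2.31 m = 1.4 × 10^5 m³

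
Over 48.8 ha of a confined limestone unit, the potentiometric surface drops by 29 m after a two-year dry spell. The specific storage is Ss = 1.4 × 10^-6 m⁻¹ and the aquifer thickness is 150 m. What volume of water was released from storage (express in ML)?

ΔV ≈ 2.97 ML

S = Ss × b = 1.4 × 10^-6 m⁻¹ × 150 m = 2.1 × 10^-4
A = 48.8 ha = 4.88 × 10^5 m²
ΔV = S × A × Δh = 2.1 × 10^-4 × 4.88 × 10^5 m² × 29 m = 2972 m³
ΔV = 2972 m³ = 2.972 ML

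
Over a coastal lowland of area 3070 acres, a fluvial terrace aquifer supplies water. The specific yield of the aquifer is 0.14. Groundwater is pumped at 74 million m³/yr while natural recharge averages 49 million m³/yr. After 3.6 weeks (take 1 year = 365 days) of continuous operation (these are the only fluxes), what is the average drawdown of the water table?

Δh ≈ 0.992 m

A = 3070 acres = 1.242 × 10^7 m²
Net abstraction = 74 − 49 = 25 million m³/yr
Q_net = 25 million m³/yr = 68490 m³/d
t = 3.6 weeks = 25.2 d
ΔV = Q × t = 68490 m³/d × 25.2 d = 1.726 × 10^6 m³
Δh = ΔV / (Sy × A) = 1.726 × 10^6 / (0.14 × 1.242 × 10^7) = 0.9923 m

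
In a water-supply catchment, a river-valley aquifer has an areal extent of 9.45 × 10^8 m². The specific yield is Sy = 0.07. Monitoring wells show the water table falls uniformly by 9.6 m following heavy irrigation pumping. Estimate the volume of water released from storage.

ΔV ≈ 6.35 × 10^8 m³

ΔV = Sy × A × Δh = 0.07 × 9.45 × 10^8 m² × 9.6 m = 6.35 × 10^8 m³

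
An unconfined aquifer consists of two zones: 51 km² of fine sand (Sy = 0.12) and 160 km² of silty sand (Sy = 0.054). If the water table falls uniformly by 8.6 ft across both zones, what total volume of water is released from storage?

A₁ = 51 km² = 5.1 × 10^7 m²; A₂ = 160 km² = 1.6 × 10^8 m²
Δh = 8.6 ft = 2.621 m
ΔV₁ = 0.12 × 5.1 × 10^7 × 2.621 = 1.604 × 10^7 m³
ΔV₂ = 0.054 × 1.6 × 10^8 × 2.621 = 2.265 × 10^7 m³
ΔV = ΔV₁ + ΔV₂ = 3.869 × 10^7 m³

ΔV ≈ 3.87 × 10^7 m³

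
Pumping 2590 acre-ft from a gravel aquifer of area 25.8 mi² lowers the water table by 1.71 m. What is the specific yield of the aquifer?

A = 25.8 mi² = 6.682 × 10^7 m²
ΔV = 2590 acre-ft = 3.195 × 10^6 m³
Sy = ΔV / (A × Δh) = 3.195 × 10^6 m³ / (6.682 × 10^7 m² × 1.71 m) = 0.02796

Sy ≈ 0.028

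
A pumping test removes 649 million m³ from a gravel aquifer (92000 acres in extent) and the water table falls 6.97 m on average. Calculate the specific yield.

Sy ≈ 0.25

A = 92000 acres = 3.723 × 10^8 m²
ΔV = 649 million m³ = 6.49 × 10^8 m³
Sy = ΔV / (A × Δh) = 6.49 × 10^8 m³ / (3.723 × 10^8 m² × 6.97 m) = 0.2501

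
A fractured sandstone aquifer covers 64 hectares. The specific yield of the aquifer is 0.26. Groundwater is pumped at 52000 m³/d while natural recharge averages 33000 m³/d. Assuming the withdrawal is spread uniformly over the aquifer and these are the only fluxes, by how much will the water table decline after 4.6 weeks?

A = 64 hectares = 6.4 × 10^5 m²
Net abstraction = 52000 − 33000 = 19000 m³/d
t = 4.6 weeks = 32.2 d
ΔV = Q × t = 19000 m³/d × 32.2 d = 6.118 × 10^5 m³
Δh = ΔV / (Sy × A) = 6.118 × 10^5 / (0.26 × 6.4 × 10^5) = 3.677 m

Δh ≈ 3.68 m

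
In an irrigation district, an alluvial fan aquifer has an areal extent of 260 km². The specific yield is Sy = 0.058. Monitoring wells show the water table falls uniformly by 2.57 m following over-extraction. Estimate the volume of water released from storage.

ΔV ≈ 3.88 × 10^7 m³

A = 260 km² = 2.6 × 10^8 m²
ΔV = Sy × A × Δh = 0.058 × 2.6 × 10^8 m² × 2.57 m = 3.876 × 10^7 m³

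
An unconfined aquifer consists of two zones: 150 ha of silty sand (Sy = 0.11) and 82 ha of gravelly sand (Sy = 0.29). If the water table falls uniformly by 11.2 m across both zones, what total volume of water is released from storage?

ΔV ≈ 4.51 × 10^6 m³

A₁ = 150 ha = 1.5 × 10^6 m²; A₂ = 82 ha = 8.2 × 10^5 m²
ΔV₁ = 0.11 × 1.5 × 10^6 × 11.2 = 1.848 × 10^6 m³
ΔV₂ = 0.29 × 8.2 × 10^5 × 11.2 = 2.663 × 10^6 m³
ΔV = ΔV₁ + ΔV₂ = 4.511 × 10^6 m³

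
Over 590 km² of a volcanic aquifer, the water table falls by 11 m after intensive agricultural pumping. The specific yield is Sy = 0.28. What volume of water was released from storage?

A = 590 km² = 5.9 × 10^8 m²
ΔV = Sy × A × Δh = 0.28 × 5.9 × 10^8 m² × 11 m = 1.817 × 10^9 m³

ΔV ≈ 1.82 × 10^9 m³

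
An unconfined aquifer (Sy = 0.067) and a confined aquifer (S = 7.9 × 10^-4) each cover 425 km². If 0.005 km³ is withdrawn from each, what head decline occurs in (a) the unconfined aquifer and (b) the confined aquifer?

A = 425 km² = 4.25 × 10^8 m²
ΔV = 0.005 km³ = 5 × 10^6 m³
Unconfined: Δh_u = ΔV/(Sy·A) = 5 × 10^6/(0.067 × 4.25 × 10^8) = 0.1756 m
Confined: Δh_c = ΔV/(S·A) = 5 × 10^6/(7.9 × 10^-4 × 4.25 × 10^8) = 14.89 m

Δh_u ≈ 0.176 m; Δh_c ≈ 14.9 m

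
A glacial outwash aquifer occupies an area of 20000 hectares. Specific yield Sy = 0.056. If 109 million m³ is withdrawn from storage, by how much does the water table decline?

Δh ≈ 9.73 m

A = 20000 hectares = 2 × 10^8 m²
ΔV = 109 million m³ = 1.09 × 10^8 m³
Δh = ΔV / (Sy × A) = 1.09 × 10^8 m³ / (0.056 × 2 × 10^8 m²) = 9.732 m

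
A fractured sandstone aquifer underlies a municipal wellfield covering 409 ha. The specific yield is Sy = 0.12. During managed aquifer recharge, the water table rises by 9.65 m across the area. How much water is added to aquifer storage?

A = 409 ha = 4.09 × 10^6 m²
ΔV = Sy × A × Δh = 0.12 × 4.09 × 10^6 m² × 9.65 m = 4.736 × 10^6 m³

ΔV ≈ 4.74 × 10^6 m³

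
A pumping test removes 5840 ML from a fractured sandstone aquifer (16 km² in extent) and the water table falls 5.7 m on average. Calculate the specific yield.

A = 16 km² = 1.6 × 10^7 m²
ΔV = 5840 ML = 5.84 × 10^6 m³
Sy = ΔV / (A × Δh) = 5.84 × 10^6 m³ / (1.6 × 10^7 m² × 5.7 m) = 0.06404

Sy ≈ 0.064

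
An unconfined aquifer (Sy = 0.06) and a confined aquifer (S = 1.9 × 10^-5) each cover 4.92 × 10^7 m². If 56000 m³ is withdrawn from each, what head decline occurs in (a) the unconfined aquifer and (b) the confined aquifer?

Δh_u ≈ 0.019 m; Δh_c ≈ 59.9 m

Unconfined: Δh_u = ΔV/(Sy·A) = 56000/(0.06 × 4.92 × 10^7) = 0.01897 m
Confined: Δh_c = ΔV/(S·A) = 56000/(1.9 × 10^-5 × 4.92 × 10^7) = 59.91 m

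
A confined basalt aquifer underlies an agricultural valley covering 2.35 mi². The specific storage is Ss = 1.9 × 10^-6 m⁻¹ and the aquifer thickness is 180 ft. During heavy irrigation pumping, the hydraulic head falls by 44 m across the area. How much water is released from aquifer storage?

ΔV ≈ 27900 m³

b = 180 ft = 54.86 m
S = Ss × b = 1.9 × 10^-6 m⁻¹ × 54.86 m = 1.042 × 10^-4
A = 2.35 mi² = 6.086 × 10^6 m²
ΔV = S × A × Δh = 1.042 × 10^-4 × 6.086 × 10^6 m² × 44 m = 27920 m³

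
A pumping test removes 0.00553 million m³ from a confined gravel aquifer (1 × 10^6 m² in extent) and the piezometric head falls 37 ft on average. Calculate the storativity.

Δh = 37 ft = 11.28 m
ΔV = 0.00553 million m³ = 5530 m³
S = ΔV / (A × Δh) = 5530 m³ / (1 × 10^6 m² × 11.28 m) = 4.904 × 10^-4

S ≈ 4.9 × 10^-4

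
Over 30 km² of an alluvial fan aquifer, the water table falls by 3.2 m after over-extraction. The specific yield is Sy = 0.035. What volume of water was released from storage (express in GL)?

A = 30 km² = 3 × 10^7 m²
ΔV = Sy × A × Δh = 0.035 × 3 × 10^7 m² × 3.2 m = 3.36 × 10^6 m³
ΔV = 3.36 × 10^6 m³ = 3.36 GL

ΔV ≈ 3.36 GL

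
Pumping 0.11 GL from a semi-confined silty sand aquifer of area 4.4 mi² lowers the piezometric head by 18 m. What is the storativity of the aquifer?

A = 4.4 mi² = 1.14 × 10^7 m²
ΔV = 0.11 GL = 1.1 × 10^5 m³
S = ΔV / (A × Δh) = 1.1 × 10^5 m³ / (1.14 × 10^7 m² × 18 m) = 5.363 × 10^-4

S ≈ 5.4 × 10^-4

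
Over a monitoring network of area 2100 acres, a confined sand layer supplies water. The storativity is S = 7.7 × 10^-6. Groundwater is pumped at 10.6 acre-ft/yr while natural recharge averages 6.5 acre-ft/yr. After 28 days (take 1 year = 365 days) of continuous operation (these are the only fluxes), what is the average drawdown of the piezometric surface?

A = 2100 acres = 8.498 × 10^6 m²
Net abstraction = 10.6 − 6.5 = 4.1 acre-ft/yr
Q_net = 4.1 acre-ft/yr = 13.86 m³/d
ΔV = Q × t = 13.86 m³/d × 28 d = 388 m³
Δh = ΔV / (S × A) = 388 / (7.7 × 10^-6 × 8.498 × 10^6) = 5.929 m

Δh ≈ 5.93 m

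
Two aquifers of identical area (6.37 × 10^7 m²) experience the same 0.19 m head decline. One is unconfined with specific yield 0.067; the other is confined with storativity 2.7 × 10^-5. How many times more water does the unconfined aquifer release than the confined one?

ΔV_u / ΔV_c ≈ 2480

Unconfined: ΔV_u = Sy × A × Δh = 0.067 × 6.37 × 10^7 × 0.19 = 8.109 × 10^5 m³
Confined: ΔV_c = S × A × Δh = 2.7 × 10^-5 × 6.37 × 10^7 × 0.19 = 326.8 m³
Ratio = ΔV_u / ΔV_c = Sy / S = 0.067 / 2.7 × 10^-5 = 2481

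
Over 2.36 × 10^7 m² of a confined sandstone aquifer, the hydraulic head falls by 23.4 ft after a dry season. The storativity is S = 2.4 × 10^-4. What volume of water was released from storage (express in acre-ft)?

ΔV ≈ 32.8 acre-ft

Δh = 23.4 ft = 7.132 m
ΔV = S × A × Δh = 2.4 × 10^-4 × 2.36 × 10^7 m² × 7.132 m = 40400 m³
ΔV = 40400 m³ = 32.75 acre-ft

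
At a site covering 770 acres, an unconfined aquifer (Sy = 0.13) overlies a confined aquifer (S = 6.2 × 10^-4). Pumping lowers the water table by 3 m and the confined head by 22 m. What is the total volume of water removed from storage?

A = 770 acres = 3.116 × 10^6 m²
Unconfined: ΔV_u = Sy × A × Δh_u = 0.13 × 3.116 × 10^6 × 3 = 1.215 × 10^6 m³
Confined: ΔV_c = S × A × Δh_c = 6.2 × 10^-4 × 3.116 × 10^6 × 22 = 42500 m³
Total ΔV = 1.215 × 10^6 + 42500 = 1.258 × 10^6 m³

ΔV ≈ 1.26 × 10^6 m³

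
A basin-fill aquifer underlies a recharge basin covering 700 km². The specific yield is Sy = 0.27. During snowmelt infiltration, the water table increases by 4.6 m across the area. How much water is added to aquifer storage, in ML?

ΔV ≈ 8.69 × 10^5 ML

A = 700 km² = 7 × 10^8 m²
ΔV = Sy × A × Δh = 0.27 × 7 × 10^8 m² × 4.6 m = 8.694 × 10^8 m³
ΔV = 8.694 × 10^8 m³ = 8.694 × 10^5 ML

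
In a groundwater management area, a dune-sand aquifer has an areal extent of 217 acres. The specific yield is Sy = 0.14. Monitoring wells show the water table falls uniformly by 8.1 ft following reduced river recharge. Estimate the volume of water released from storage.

A = 217 acres = 8.782 × 10^5 m²
Δh = 8.1 ft = 2.469 m
ΔV = Sy × A × Δh = 0.14 × 8.782 × 10^5 m² × 2.469 m = 3.035 × 10^5 m³

ΔV ≈ 3.04 × 10^5 m³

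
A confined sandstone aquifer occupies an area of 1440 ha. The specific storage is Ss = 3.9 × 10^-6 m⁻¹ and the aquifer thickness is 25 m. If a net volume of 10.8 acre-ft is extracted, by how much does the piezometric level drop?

Δh ≈ 9.49 m

S = Ss × b = 3.9 × 10^-6 m⁻¹ × 25 m = 9.75 × 10^-5
A = 1440 ha = 1.44 × 10^7 m²
ΔV = 10.8 acre-ft = 13320 m³
Δh = ΔV / (S × A) = 13320 m³ / (9.75 × 10^-5 × 1.44 × 10^7 m²) = 9.488 m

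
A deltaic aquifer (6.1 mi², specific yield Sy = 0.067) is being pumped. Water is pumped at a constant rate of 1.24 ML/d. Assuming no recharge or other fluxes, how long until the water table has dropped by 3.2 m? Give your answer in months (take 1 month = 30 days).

t ≈ 91.1 months

A = 6.1 mi² = 1.58 × 10^7 m²
ΔV = Sy × A × Δh = 0.067 × 1.58 × 10^7 × 3.2 = 3.387 × 10^6 m³
Q = 1.24 ML/d = 1240 m³/d
t = ΔV / Q = 3.387 × 10^6 m³ / 1240 m³/d = 2732 d
t = 2732 d ≈ 91.06 months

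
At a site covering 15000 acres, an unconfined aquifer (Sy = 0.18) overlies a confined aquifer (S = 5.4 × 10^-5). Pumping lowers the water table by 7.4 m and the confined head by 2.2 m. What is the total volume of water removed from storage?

A = 15000 acres = 6.07 × 10^7 m²
Unconfined: ΔV_u = Sy × A × Δh_u = 0.18 × 6.07 × 10^7 × 7.4 = 8.086 × 10^7 m³
Confined: ΔV_c = S × A × Δh_c = 5.4 × 10^-5 × 6.07 × 10^7 × 2.2 = 7211 m³
Total ΔV = 8.086 × 10^7 + 7211 = 8.086 × 10^7 m³

ΔV ≈ 8.09 × 10^7 m³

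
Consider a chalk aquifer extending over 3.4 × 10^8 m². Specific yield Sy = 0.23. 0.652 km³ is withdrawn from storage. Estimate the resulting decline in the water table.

ΔV = 0.652 km³ = 6.52 × 10^8 m³
Δh = ΔV / (Sy × A) = 6.52 × 10^8 m³ / (0.23 × 3.4 × 10^8 m²) = 8.338 m

Δh ≈ 8.34 m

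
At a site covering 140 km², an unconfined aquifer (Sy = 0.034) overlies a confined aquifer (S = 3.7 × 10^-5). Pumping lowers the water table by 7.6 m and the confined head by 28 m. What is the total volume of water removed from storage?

ΔV ≈ 3.63 × 10^7 m³

A = 140 km² = 1.4 × 10^8 m²
Unconfined: ΔV_u = Sy × A × Δh_u = 0.034 × 1.4 × 10^8 × 7.6 = 3.618 × 10^7 m³
Confined: ΔV_c = S × A × Δh_c = 3.7 × 10^-5 × 1.4 × 10^8 × 28 = 1.45 × 10^5 m³
Total ΔV = 3.618 × 10^7 + 1.45 × 10^5 = 3.632 × 10^7 m³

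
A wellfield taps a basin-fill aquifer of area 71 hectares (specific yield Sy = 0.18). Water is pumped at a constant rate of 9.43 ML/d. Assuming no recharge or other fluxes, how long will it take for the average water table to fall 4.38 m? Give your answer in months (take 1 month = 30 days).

t ≈ 1.98 months

A = 71 hectares = 7.1 × 10^5 m²
ΔV = Sy × A × Δh = 0.18 × 7.1 × 10^5 × 4.38 = 5.598 × 10^5 m³
Q = 9.43 ML/d = 9430 m³/d
t = ΔV / Q = 5.598 × 10^5 m³ / 9430 m³/d = 59.36 d
t = 59.36 d ≈ 1.979 months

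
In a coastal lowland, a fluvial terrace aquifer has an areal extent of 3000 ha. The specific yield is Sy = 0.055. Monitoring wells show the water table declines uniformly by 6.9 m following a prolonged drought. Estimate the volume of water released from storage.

ΔV ≈ 1.14 × 10^7 m³

A = 3000 ha = 3 × 10^7 m²
ΔV = Sy × A × Δh = 0.055 × 3 × 10^7 m² × 6.9 m = 1.139 × 10^7 m³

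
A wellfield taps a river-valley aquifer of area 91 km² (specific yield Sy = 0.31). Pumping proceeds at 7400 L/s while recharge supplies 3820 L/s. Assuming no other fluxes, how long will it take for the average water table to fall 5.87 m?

A = 91 km² = 9.1 × 10^7 m²
ΔV = Sy × A × Δh = 0.31 × 9.1 × 10^7 × 5.87 = 1.656 × 10^8 m³
Net withdrawal = 7400 − 3820 = 3580 L/s = 3.093 × 10^5 m³/d
t = ΔV / Q = 1.656 × 10^8 m³ / 3.093 × 10^5 m³/d = 535.4 d

t ≈ 535 days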